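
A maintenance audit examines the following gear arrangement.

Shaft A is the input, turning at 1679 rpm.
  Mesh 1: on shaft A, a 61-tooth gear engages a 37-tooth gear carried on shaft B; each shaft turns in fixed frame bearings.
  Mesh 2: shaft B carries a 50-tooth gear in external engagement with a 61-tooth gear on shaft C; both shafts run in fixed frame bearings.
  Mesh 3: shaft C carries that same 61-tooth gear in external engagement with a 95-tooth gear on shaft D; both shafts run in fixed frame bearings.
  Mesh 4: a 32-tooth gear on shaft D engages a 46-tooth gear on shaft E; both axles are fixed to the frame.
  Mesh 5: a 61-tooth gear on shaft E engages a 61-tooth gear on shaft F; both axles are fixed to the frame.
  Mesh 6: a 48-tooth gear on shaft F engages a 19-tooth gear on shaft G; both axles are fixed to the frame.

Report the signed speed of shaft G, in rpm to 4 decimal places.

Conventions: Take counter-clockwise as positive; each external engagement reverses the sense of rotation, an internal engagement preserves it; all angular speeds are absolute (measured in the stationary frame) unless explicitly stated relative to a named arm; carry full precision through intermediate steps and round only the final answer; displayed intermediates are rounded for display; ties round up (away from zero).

class = fixed-axis compound train [6 meshes; 6 ratios multiply, 6 sense flips]
mesh 1 [61T→37T]: ω = 1679.0000×61/37 = 2768.0811 rpm, sense flips to −
mesh 2 [50T→61T]: ω = 2768.0811×50/61 = 2268.9189 rpm, sense flips to +
mesh 3 [61T→95T]: ω = 2268.9189×61/95 = 1456.8848 rpm, sense flips to −
mesh 4 [32T→46T]: ω = 1456.8848×32/46 = 1013.4851 rpm, sense flips to +
mesh 5 [61T→61T]: ω = 1013.4851×61/61 = 1013.4851 rpm, sense flips to −
mesh 6 [48T→19T]: ω = 1013.4851×48/19 = 2560.3833 rpm, sense flips to +
signed output speed = +2560.3833 rpm

+2560.3833 rpm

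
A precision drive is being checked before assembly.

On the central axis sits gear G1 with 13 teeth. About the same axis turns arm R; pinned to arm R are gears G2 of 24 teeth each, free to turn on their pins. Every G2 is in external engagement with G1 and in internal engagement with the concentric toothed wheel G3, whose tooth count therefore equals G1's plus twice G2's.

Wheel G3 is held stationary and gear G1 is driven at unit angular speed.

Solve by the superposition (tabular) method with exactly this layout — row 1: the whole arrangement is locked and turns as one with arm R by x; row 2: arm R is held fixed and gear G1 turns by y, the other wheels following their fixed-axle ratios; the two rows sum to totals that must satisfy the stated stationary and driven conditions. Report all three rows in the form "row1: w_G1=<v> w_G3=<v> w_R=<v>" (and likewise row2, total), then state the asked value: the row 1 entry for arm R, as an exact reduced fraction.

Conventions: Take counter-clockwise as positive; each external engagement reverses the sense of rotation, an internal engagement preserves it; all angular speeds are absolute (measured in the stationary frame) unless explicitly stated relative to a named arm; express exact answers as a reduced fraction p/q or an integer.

planetary set (13T centre, 24T on arm, 61T internal) — Willis relation
superposition row 1 [locked train]: every member turns x
superposition row 2 [arm held]: sun y, ring −(13/61)·y, arm 0
boundary: total ω_ring = x − (13/61)·y = 0 and total ω_sun = x + y = 1  ⇒  y = 61/74, x = 13/74
row 2 ring = −(13/61)·61/74 = -13/74
totals (row 1 + row 2): sun 13/74 + 61/74 = 1, ring 13/74 + (-13/74) = 0, arm 13/74 + 0 = 13/74
asked cell (row1, arm) = 13/74

row1: w_G1=13/74 w_G3=13/74 w_R=13/74
row2: w_G1=61/74 w_G3=-13/74 w_R=0
total: w_G1=1 w_G3=0 w_R=13/74
asked value: 13/74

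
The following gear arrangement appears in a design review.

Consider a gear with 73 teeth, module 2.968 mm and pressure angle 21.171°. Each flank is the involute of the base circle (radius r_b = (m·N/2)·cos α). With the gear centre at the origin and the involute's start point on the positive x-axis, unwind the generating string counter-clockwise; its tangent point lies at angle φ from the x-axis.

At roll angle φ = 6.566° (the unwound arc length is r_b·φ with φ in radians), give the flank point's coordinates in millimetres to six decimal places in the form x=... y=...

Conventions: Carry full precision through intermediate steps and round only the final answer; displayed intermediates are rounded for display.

x=101.681480 y=0.050612

recognized (one wheel, involute flank): single-mesh tooth geometry, m = 2.968, N = 73
pitch radius r_p = m·N/2 = 2.968·73/2 = 108.332000
base radius r_b = r_p·cos α = 108.332000·cos 21.171° = 101.020318
roll angle φ = 6.566° = 0.11459832 rad
x = r_b·(cos φ + φ·sin φ) = 101.681480
y = r_b·(sin φ − φ·cos φ) = 0.050612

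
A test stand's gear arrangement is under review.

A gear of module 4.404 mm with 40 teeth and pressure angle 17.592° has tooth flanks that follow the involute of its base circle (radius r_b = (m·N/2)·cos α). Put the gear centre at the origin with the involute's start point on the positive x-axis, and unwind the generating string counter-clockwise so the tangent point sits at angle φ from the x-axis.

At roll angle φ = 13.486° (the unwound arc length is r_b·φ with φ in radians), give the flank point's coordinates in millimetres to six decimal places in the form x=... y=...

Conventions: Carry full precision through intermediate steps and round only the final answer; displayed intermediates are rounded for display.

x=86.254411 y=0.362935

recognized (one wheel, involute flank): single-mesh tooth geometry, m = 4.404, N = 40
pitch radius r_p = m·N/2 = 4.404·40/2 = 88.080000
base radius r_b = r_p·cos α = 88.080000·cos 17.592° = 83.960752
roll angle φ = 13.486° = 0.23537510 rad
x = r_b·(cos φ + φ·sin φ) = 86.254411
y = r_b·(sin φ − φ·cos φ) = 0.362935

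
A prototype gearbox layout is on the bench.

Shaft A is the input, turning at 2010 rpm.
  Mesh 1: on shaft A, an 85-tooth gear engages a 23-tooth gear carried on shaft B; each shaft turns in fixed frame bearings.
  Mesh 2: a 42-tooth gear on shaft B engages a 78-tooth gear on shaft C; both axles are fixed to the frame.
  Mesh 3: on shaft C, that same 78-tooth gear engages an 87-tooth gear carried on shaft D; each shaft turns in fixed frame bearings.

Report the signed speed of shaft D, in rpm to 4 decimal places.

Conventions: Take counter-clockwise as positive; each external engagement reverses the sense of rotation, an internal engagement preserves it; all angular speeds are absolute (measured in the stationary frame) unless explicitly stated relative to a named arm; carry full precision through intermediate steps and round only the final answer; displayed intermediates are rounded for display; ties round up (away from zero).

-3586.0570 rpm

class = fixed-axis compound train [3 meshes; 3 ratios multiply, 3 sense flips]
mesh 1 [85T→23T]: ω = 2010.0000×85/23 = 7428.2609 rpm, sense flips to −
mesh 2 [42T→78T]: ω = 7428.2609×42/78 = 3999.8328 rpm, sense flips to +
mesh 3 [78T→87T]: ω = 3999.8328×78/87 = 3586.0570 rpm, sense flips to −
signed output speed = -3586.0570 rpm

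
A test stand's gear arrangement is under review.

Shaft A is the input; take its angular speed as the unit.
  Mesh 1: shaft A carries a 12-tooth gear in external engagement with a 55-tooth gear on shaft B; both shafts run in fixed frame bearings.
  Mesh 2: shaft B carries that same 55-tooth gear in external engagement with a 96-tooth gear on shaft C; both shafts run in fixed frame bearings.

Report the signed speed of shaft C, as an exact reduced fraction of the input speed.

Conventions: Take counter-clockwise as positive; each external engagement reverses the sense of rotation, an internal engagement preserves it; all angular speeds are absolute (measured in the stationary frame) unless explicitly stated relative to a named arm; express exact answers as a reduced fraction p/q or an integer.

2-mesh fixed-axis compound train (all bearings frame-fixed)
mesh 1 [12T→55T]: |ω|/ω_in = 1×12/55 = 12/55, sense flips to −
mesh 2 [55T→96T]: |ω|/ω_in = (12/55)×55/96 = 1/8, sense flips to +
signed output speed (× input speed) = 1/8

1/8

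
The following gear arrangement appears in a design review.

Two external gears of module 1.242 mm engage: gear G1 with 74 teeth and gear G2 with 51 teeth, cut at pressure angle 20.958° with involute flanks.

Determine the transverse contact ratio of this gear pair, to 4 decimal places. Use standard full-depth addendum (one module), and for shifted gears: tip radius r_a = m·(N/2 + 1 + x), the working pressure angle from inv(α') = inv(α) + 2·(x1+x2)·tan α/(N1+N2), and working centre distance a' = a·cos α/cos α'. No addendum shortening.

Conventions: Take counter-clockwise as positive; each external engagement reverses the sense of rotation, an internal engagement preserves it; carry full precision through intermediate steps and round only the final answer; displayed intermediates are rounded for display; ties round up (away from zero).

recognized (one external pair, fixed centres): single-mesh tooth geometry, m = 1.242, N1 = 74, N2 = 51
base radii: r_b1 = 42.913815, r_b2 = 29.575738
tip radii: r_a1 = 47.196000, r_a2 = 32.913000
no profile shift: α' = α, a' = a
action lengths: √(r_a1²−r_b1²) = 19.643494, √(r_a2²−r_b2²) = 14.440960
base pitch p_b = π·m·cos α = 3.643722
CR = (19.643494 + 14.440960 − 77.625000·sin 20.95800°)/3.643722 = 1.734290
contact ratio ≈ 1.7343

1.7343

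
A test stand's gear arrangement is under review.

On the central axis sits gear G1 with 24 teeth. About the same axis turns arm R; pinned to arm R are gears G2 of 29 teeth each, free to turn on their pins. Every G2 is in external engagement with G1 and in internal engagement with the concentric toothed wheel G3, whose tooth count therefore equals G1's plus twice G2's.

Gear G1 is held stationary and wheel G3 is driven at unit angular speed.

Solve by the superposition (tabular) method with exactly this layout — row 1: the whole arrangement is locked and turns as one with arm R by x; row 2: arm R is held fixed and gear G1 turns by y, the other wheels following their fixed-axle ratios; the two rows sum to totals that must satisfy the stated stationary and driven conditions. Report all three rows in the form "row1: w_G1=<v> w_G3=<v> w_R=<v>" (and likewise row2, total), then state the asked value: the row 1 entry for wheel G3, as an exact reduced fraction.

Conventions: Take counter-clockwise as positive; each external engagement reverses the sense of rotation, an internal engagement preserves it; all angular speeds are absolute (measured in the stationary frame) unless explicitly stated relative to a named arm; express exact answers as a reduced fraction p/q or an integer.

topology: planetary set — G1 24T / G2 29T / G3 82T, arm = carrier (Willis)
row 1 — lock + rotate with arm: ω_sun = ω_ring = ω_arm = x
row 2: sun turns y, ring = −(24/82)·y, arm 0
boundary: total ω_sun = x + y = 0 and total ω_ring = x − (24/82)·y = 1  ⇒  y = -41/53, x = 41/53
row 2 ring = −(24/82)·(-41/53) = 12/53
totals (row 1 + row 2): sun 41/53 + (-41/53) = 0, ring 41/53 + 12/53 = 1, arm 41/53 + 0 = 41/53
asked cell (row1, ring) = 41/53

row1: w_G1=41/53 w_G3=41/53 w_R=41/53
row2: w_G1=-41/53 w_G3=12/53 w_R=0
total: w_G1=0 w_G3=1 w_R=41/53
asked value: 41/53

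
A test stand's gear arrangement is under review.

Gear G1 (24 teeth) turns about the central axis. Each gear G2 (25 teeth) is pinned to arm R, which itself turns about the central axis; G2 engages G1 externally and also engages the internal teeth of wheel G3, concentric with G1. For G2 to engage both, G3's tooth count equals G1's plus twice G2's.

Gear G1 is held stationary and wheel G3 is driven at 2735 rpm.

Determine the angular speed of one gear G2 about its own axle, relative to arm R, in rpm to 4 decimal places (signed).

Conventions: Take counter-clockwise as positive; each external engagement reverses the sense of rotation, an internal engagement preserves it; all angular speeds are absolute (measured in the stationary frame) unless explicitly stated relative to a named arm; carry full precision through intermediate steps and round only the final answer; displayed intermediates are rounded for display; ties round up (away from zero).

+1982.5959 rpm

topology: planetary set — G1 24T / G2 25T / G3 74T, arm = carrier (Willis)
normalise by the input: solve with ω_ring = 1, then scale by 2735 rpm
ring teeth: 24 + 2·25 = 74
24(ω_sun−ω_arm) = −74(ω_ring−ω_arm),  ω_sun = 0, ω_ring = 1
24(0−ω_arm) = −74(1−ω_arm)  ⇒  98·ω_arm = 74  ⇒  ω_arm = 37/49
sun–planet mesh: 24·(0−37/49) = −25·(ω_p−ω_arm)  ⇒  ω_p−ω_arm = 888/1225
scale: ω_p−ω_arm = 888/1225 × 2735 rpm = +1982.5959 rpm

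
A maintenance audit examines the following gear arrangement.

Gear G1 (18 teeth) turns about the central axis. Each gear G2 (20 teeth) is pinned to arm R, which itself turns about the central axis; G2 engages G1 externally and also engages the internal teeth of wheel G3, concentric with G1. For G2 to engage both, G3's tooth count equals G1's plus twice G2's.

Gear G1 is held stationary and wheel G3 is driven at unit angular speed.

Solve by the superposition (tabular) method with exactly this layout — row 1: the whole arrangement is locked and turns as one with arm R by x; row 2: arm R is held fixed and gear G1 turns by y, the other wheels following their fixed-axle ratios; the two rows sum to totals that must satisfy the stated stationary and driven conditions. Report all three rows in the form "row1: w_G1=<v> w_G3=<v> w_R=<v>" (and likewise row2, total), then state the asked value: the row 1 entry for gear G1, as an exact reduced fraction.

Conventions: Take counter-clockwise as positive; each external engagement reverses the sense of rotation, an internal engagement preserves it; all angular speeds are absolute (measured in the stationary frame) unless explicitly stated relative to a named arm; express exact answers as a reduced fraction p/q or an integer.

row1: w_G1=29/38 w_G3=29/38 w_R=29/38
row2: w_G1=-29/38 w_G3=9/38 w_R=0
total: w_G1=0 w_G3=1 w_R=29/38
asked value: 29/38

recognized (axles ride arm R): planetary set, 18/20/58 teeth
row 1: whole set turns with the arm by x
superposition row 2 [arm held]: sun y, ring −(18/58)·y, arm 0
boundary: total ω_sun = x + y = 0 and total ω_ring = x − (18/58)·y = 1  ⇒  y = -29/38, x = 29/38
row 2 ring = −(18/58)·(-29/38) = 9/38
totals (row 1 + row 2): sun 29/38 + (-29/38) = 0, ring 29/38 + 9/38 = 1, arm 29/38 + 0 = 29/38
asked cell (row1, sun) = 29/38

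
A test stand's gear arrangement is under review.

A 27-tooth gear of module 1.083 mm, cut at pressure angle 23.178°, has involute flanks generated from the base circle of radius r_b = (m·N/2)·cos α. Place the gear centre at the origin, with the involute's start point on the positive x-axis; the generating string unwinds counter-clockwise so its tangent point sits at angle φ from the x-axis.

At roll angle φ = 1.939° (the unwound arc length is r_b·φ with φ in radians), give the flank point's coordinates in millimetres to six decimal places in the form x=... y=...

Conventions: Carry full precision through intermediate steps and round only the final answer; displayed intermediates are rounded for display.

recognized (one wheel, involute flank): single-mesh tooth geometry, m = 1.083, N = 27
pitch radius r_p = m·N/2 = 1.083·27/2 = 14.620500
base radius r_b = r_p·cos α = 14.620500·cos 23.178° = 13.440429
roll angle φ = 1.939° = 0.03384193 rad
x = r_b·(cos φ + φ·sin φ) = 13.448123
y = r_b·(sin φ − φ·cos φ) = 0.000174

x=13.448123 y=0.000174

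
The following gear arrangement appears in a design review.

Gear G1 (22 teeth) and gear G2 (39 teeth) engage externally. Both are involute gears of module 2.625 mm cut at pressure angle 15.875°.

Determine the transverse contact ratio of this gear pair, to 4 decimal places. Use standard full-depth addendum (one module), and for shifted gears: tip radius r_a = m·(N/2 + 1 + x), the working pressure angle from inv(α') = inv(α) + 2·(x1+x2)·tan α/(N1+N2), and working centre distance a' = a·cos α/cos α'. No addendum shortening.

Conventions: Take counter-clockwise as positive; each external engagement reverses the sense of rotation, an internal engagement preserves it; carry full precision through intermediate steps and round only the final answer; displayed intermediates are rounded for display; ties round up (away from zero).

topology: single-mesh involute geometry — m = 2.625, 22T/39T pair
base radii: r_b1 = 27.773729, r_b2 = 49.235247
tip radii: r_a1 = 31.500000, r_a2 = 53.812500
no profile shift: α' = α, a' = a
action lengths: √(r_a1²−r_b1²) = 14.861694, √(r_a2²−r_b2²) = 21.718093
base pitch p_b = π·m·cos α = 7.932159
CR = (14.861694 + 21.718093 − 80.062500·sin 15.87500°)/7.932159 = 1.850635
contact ratio ≈ 1.8506

1.8506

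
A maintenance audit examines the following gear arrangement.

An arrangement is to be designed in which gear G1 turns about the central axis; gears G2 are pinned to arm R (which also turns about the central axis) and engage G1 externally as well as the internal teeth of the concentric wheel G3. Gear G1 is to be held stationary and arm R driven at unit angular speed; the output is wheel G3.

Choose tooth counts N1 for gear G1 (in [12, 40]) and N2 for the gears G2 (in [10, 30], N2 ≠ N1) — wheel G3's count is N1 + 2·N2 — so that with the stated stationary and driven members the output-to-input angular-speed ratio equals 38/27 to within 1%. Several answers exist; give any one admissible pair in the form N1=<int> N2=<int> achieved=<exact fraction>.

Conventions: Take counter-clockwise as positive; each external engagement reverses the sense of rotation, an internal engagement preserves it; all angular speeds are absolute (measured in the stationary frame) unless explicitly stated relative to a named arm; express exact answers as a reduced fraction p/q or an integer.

N1=22 N2=16 achieved=38/27

topology: planetary set — design target 38/27, arm = carrier (Willis)
Willis with ω_sun = 0: ω_ring/ω_arm = (N1+N3)/N3; set equal to 38/27  ⇒  N3/N1 = 1/(38/27 − 1) = 27/11
N3 = N1 + 2·N2  ⇒  N2/N1 = (N3/N1 − 1)/2 = (27/11 − 1)/2 = 8/11
smallest multiple with N1 ≥ 12 and N2 ≥ 10: k = 2  ⇒  N1 = 2·11 = 22, N2 = 2·8 = 16 (N1 ≤ 40, N2 ≤ 30, N2 ≠ N1 ✓), N3 = 22 + 2·16 = 54
check: (N1+N3)/N3 with N1 = 22, N3 = 54 gives 38/27; |achieved − target| = 0 ≤ 19/1350 ✓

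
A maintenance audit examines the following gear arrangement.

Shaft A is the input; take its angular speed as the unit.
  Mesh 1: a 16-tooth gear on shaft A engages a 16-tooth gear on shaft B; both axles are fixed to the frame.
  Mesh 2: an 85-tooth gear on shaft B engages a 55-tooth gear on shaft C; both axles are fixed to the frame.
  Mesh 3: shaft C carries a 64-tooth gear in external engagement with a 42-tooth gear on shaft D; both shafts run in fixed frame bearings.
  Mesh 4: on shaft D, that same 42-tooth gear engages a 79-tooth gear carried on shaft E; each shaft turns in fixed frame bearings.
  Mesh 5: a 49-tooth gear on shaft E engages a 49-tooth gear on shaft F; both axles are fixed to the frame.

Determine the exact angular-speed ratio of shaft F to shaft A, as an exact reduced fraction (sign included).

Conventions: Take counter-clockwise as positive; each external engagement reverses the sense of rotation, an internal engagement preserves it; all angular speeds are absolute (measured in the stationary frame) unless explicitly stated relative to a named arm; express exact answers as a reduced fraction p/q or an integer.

class = fixed-axis compound train [5 meshes; 5 ratios multiply, 5 sense flips]
mesh 1 [16T→16T]: running ratio 1, sense −
mesh 2 [85T→55T]: running ratio 17/11, sense +
mesh 3 [64T→42T]: running ratio 544/231, sense −
mesh 4 [42T→79T]: running ratio 1088/869, sense +
mesh 5 [49T→49T]: running ratio 1088/869, sense −
ω_out/ω_in = -1088/869

-1088/869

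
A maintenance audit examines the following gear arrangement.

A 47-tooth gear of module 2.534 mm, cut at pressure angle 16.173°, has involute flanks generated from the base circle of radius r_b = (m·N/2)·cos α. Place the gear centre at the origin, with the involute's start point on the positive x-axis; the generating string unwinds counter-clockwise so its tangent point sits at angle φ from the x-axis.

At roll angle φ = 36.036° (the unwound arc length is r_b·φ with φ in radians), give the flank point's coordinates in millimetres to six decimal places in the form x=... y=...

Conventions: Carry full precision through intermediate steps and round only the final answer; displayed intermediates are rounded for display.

class = single-mesh tooth geometry [base-circle involute, m = 2.534, 47T]
pitch radius r_p = m·N/2 = 2.534·47/2 = 59.549000
base radius r_b = r_p·cos α = 59.549000·cos 16.173° = 57.192351
roll angle φ = 36.036° = 0.62894685 rad
x = r_b·(cos φ + φ·sin φ) = 67.409927
y = r_b·(sin φ − φ·cos φ) = 4.558067

x=67.409927 y=4.558067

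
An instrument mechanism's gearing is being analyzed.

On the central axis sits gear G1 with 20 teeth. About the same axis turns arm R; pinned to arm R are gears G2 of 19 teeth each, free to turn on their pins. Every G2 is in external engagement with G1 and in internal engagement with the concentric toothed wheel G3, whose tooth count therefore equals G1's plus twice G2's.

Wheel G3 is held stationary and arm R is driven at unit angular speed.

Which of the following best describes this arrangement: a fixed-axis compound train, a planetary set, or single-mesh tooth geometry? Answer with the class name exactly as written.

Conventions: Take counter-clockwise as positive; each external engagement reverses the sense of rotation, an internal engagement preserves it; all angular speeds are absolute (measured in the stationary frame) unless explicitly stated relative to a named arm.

planetary set (20T centre, 19T on arm, 58T internal) — Willis relation
classification: planetary set

planetary set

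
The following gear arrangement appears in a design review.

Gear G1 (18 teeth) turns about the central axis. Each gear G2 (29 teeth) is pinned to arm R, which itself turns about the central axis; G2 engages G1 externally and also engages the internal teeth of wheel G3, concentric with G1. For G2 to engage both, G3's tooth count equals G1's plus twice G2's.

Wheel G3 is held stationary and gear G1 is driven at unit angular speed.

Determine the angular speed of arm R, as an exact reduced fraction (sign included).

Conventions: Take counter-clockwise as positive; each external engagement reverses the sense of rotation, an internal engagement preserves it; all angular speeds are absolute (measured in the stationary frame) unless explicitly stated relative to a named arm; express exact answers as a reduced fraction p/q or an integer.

topology: planetary set — G1 18T / G2 29T / G3 76T, arm = carrier (Willis)
ring teeth: 18 + 2·29 = 76
18(ω_sun−ω_arm) = −76(ω_ring−ω_arm),  ω_ring = 0, ω_sun = 1
18(1−ω_arm) = −76(0−ω_arm)  ⇒  94·ω_arm = 18  ⇒  ω_arm = 9/47
exact speed ratio = 9/47

9/47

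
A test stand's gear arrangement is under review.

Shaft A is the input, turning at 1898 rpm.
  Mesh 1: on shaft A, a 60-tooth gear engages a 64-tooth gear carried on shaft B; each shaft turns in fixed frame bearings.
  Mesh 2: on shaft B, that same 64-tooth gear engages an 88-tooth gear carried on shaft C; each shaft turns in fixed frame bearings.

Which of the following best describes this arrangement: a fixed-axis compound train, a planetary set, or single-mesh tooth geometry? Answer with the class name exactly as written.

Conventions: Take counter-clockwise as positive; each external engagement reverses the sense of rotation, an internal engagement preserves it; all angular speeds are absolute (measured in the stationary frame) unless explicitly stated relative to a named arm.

fixed-axis compound train

class = fixed-axis compound train [2 meshes; 2 ratios multiply, 2 sense flips]
classification: fixed-axis compound train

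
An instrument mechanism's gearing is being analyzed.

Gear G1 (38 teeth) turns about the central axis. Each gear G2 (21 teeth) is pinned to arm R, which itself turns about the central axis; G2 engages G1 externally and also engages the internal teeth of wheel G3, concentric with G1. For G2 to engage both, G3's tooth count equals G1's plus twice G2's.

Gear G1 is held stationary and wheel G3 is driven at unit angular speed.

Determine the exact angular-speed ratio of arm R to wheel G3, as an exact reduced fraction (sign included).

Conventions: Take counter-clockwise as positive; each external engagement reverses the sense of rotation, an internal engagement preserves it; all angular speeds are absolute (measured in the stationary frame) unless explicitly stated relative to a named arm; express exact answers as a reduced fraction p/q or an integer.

40/59

recognized (axles ride arm R): planetary set, 38/21/80 teeth
ring teeth: 38 + 2·21 = 80
38(ω_sun−ω_arm) = −80(ω_ring−ω_arm),  ω_sun = 0, ω_ring = 1
38(0−ω_arm) = −80(1−ω_arm)  ⇒  118·ω_arm = 80  ⇒  ω_arm = 40/59
ω_out/ω_in = 40/59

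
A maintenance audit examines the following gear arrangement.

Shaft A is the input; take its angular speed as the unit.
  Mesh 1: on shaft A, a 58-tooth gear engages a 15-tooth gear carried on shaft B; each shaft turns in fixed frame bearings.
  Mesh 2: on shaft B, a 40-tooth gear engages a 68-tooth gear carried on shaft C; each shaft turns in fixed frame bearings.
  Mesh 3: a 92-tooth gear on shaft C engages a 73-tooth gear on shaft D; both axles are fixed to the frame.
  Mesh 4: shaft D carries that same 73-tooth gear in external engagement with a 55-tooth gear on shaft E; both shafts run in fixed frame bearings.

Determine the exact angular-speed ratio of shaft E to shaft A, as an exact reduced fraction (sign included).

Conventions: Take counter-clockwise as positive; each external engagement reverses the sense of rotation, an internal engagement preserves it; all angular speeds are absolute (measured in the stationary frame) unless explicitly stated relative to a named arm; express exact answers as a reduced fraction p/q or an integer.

10672/2805

class = fixed-axis compound train [4 meshes; 4 ratios multiply, 4 sense flips]
mesh 1 [58T→15T]: running ratio 58/15, sense −
mesh 2 [40T→68T]: running ratio 116/51, sense +
mesh 3 [92T→73T]: running ratio 10672/3723, sense −
mesh 4 [73T→55T]: running ratio 10672/2805, sense +
ω_out/ω_in = 10672/2805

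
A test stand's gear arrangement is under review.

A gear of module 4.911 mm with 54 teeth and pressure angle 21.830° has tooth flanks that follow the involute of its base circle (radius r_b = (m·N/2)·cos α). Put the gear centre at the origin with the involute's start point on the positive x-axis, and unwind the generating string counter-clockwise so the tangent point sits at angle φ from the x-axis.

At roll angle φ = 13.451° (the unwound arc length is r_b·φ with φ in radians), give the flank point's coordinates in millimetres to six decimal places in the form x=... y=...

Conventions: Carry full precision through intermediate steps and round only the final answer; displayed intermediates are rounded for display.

topology: single-mesh involute geometry — m = 4.911, N = 54
pitch radius r_p = m·N/2 = 4.911·54/2 = 132.597000
base radius r_b = r_p·cos α = 132.597000·cos 21.830° = 123.088635
roll angle φ = 13.451° = 0.23476424 rad
x = r_b·(cos φ + φ·sin φ) = 126.434010
y = r_b·(sin φ − φ·cos φ) = 0.527955

x=126.434010 y=0.527955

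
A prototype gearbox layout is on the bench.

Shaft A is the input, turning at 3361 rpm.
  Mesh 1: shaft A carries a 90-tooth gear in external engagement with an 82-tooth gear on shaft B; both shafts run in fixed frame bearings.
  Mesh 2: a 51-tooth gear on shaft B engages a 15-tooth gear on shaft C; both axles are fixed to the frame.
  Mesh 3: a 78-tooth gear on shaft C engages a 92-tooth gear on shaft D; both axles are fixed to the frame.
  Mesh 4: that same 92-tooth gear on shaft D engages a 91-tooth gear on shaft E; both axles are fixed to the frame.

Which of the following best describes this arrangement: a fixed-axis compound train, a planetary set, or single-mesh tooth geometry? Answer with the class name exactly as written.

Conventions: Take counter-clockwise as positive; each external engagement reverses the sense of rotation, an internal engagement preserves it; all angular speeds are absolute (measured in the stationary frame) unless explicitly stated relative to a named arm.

fixed-axis compound train

recognized (5 fixed axles, 4 meshes): fixed-axis compound train
classification: fixed-axis compound train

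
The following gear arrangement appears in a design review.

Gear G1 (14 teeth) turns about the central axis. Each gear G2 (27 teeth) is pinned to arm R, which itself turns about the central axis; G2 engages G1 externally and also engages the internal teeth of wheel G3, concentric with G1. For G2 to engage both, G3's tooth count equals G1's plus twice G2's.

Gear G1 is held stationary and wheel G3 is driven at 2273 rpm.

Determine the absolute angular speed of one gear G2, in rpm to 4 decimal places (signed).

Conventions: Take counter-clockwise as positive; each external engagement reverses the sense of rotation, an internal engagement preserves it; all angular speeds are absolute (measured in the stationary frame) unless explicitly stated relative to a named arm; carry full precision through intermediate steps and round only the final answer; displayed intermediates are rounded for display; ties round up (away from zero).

+2862.2963 rpm

recognized (axles ride arm R): planetary set, 14/27/68 teeth
normalise by the input: solve with ω_ring = 1, then scale by 2273 rpm
ring teeth: 14 + 2·27 = 68
14(ω_sun−ω_arm) = −68(ω_ring−ω_arm),  ω_sun = 0, ω_ring = 1
14(0−ω_arm) = −68(1−ω_arm)  ⇒  82·ω_arm = 68  ⇒  ω_arm = 34/41
sun–planet mesh: 14·(0−34/41) = −27·(ω_p−ω_arm)  ⇒  ω_p−ω_arm = 476/1107
ω_p = 34/41 + 476/1107 = 34/27
scale: ω_p = 34/27 × 2273 rpm = +2862.2963 rpm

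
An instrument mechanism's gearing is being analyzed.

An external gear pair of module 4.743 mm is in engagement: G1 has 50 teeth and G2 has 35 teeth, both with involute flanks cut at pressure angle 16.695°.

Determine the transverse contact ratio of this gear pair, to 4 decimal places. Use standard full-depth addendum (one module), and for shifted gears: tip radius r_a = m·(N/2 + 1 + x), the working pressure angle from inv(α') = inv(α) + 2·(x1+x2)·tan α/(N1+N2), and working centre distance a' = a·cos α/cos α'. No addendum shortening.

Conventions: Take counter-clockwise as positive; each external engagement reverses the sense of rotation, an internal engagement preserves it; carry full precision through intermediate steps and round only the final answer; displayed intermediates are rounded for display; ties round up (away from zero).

1.9097

topology: single-mesh involute geometry — m = 4.743, 50T/35T pair
base radii: r_b1 = 113.576775, r_b2 = 79.503743
tip radii: r_a1 = 123.318000, r_a2 = 87.745500
no profile shift: α' = α, a' = a
action lengths: √(r_a1²−r_b1²) = 48.037956, √(r_a2²−r_b2²) = 37.127182
base pitch p_b = π·m·cos α = 14.272479
CR = (48.037956 + 37.127182 − 201.577500·sin 16.69500°)/14.272479 = 1.909729
contact ratio ≈ 1.9097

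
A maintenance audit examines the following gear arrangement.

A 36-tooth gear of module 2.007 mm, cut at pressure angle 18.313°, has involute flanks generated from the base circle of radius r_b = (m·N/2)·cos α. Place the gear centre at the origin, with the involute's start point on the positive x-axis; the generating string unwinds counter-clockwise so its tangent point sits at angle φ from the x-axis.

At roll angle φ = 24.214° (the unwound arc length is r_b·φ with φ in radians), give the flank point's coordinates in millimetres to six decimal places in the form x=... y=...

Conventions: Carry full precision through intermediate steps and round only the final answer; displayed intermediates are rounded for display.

x=37.223680 y=0.847583

topology: single-mesh involute geometry — m = 2.007, N = 36
pitch radius r_p = m·N/2 = 2.007·36/2 = 36.126000
base radius r_b = r_p·cos α = 36.126000·cos 18.313° = 34.296370
roll angle φ = 24.214° = 0.42261403 rad
x = r_b·(cos φ + φ·sin φ) = 37.223680
y = r_b·(sin φ − φ·cos φ) = 0.847583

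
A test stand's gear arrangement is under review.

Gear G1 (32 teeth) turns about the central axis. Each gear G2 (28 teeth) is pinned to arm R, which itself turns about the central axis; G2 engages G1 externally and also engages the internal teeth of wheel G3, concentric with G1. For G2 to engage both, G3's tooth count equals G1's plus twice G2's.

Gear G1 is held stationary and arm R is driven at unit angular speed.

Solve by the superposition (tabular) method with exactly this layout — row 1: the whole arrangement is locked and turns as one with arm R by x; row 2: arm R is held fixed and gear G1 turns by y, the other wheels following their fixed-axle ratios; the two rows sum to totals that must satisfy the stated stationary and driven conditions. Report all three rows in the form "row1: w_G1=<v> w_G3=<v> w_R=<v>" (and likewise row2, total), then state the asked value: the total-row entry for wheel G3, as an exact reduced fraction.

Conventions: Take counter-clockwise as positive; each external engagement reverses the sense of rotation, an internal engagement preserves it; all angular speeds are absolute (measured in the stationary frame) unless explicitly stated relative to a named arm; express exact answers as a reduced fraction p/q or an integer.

row1: w_G1=1 w_G3=1 w_R=1
row2: w_G1=-1 w_G3=4/11 w_R=0
total: w_G1=0 w_G3=15/11 w_R=1
asked value: 15/11

planetary set (32T centre, 28T on arm, 88T internal) — Willis relation
row 1 (train locked, turned with arm): all members turn x
superposition row 2 [arm held]: sun y, ring −(32/88)·y, arm 0
boundary: total ω_sun = x + y = 0 and total ω_arm = x = 1  ⇒  y = -1, x = 1
row 2 ring = −(32/88)·(-1) = 4/11
totals (row 1 + row 2): sun 1 + (-1) = 0, ring 1 + 4/11 = 15/11, arm 1 + 0 = 1
asked cell (total, ring) = 15/11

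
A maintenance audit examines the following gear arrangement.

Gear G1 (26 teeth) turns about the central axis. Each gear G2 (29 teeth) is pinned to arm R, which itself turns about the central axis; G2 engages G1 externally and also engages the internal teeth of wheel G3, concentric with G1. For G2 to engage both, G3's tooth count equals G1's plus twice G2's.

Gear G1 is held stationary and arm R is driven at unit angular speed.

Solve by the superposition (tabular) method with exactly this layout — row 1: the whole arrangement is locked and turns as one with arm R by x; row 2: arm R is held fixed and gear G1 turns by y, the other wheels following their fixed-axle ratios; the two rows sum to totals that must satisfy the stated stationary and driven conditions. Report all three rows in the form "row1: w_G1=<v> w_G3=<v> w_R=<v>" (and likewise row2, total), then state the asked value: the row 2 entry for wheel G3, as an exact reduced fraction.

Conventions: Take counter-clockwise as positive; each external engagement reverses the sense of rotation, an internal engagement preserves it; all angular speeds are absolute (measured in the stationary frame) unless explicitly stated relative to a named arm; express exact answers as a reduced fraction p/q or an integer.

planetary set (26T centre, 29T on arm, 84T internal) — Willis relation
row 1: whole set turns with the arm by x
row 2 (arm held, sun turns y): ω_ring = −(26/84)·y, ω_arm = 0
boundary: total ω_sun = x + y = 0 and total ω_arm = x = 1  ⇒  y = -1, x = 1
row 2 ring = −(26/84)·(-1) = 13/42
totals (row 1 + row 2): sun 1 + (-1) = 0, ring 1 + 13/42 = 55/42, arm 1 + 0 = 1
asked cell (row2, ring) = 13/42

row1: w_G1=1 w_G3=1 w_R=1
row2: w_G1=-1 w_G3=13/42 w_R=0
total: w_G1=0 w_G3=55/42 w_R=1
asked value: 13/42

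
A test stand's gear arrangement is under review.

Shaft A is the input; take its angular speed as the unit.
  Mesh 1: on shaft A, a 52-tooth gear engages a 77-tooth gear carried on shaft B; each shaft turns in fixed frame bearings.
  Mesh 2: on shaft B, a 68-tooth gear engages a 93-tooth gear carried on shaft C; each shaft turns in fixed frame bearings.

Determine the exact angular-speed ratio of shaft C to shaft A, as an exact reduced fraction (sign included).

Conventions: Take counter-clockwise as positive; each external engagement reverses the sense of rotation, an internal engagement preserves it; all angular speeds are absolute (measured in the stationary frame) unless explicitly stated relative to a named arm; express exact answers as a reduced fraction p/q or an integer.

3536/7161

class = fixed-axis compound train [2 meshes; 2 ratios multiply, 2 sense flips]
mesh 1 [52T→77T]: running ratio 52/77, sense −
mesh 2 [68T→93T]: running ratio 3536/7161, sense +
ω_out/ω_in = 3536/7161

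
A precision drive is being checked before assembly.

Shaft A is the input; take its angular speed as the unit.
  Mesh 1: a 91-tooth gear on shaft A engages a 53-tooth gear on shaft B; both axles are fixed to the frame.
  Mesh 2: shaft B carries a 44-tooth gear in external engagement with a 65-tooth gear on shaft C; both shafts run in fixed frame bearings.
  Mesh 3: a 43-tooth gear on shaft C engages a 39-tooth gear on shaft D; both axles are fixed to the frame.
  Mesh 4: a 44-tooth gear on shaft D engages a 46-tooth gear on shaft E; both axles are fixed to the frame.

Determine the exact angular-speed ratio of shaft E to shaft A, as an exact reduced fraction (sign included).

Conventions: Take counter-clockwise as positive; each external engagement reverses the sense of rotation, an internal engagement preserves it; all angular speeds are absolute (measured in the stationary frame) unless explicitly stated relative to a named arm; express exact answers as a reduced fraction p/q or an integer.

class = fixed-axis compound train [4 meshes; 4 ratios multiply, 4 sense flips]
mesh 1 [91T→53T]: running ratio 91/53, sense −
mesh 2 [44T→65T]: running ratio 308/265, sense +
mesh 3 [43T→39T]: running ratio 13244/10335, sense −
mesh 4 [44T→46T]: running ratio 291368/237705, sense +
ω_out/ω_in = 291368/237705

291368/237705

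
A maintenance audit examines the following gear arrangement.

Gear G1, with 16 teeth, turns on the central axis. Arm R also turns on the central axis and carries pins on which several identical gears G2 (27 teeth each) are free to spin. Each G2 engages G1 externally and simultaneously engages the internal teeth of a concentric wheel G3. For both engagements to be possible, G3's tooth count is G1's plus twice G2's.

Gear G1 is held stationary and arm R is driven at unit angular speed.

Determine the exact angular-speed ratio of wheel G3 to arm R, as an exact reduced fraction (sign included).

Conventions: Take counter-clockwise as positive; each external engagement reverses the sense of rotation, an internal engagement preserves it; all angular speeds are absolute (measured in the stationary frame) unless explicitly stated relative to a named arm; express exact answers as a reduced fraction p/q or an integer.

topology: planetary set — G1 16T / G2 27T / G3 70T, arm = carrier (Willis)
ring teeth: 16 + 2·27 = 70
16(ω_sun−ω_arm) = −70(ω_ring−ω_arm),  ω_sun = 0, ω_arm = 1
ω_ring = 1 − (16/70)(0−1) = 43/35
ω_out/ω_in = 43/35

43/35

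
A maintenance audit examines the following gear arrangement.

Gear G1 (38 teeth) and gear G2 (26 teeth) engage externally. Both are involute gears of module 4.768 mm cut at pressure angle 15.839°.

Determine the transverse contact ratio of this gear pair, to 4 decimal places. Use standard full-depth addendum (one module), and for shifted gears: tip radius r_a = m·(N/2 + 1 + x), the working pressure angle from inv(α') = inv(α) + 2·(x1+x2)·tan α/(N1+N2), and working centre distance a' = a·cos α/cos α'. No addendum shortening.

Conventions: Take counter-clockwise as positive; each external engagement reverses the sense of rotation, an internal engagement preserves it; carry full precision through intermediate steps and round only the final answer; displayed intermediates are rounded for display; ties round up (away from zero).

1.8779

recognized (one external pair, fixed centres): single-mesh tooth geometry, m = 4.768, N1 = 38, N2 = 26
base radii: r_b1 = 87.152442, r_b2 = 59.630618
tip radii: r_a1 = 95.360000, r_a2 = 66.752000
no profile shift: α' = α, a' = a
action lengths: √(r_a1²−r_b1²) = 38.703765, √(r_a2²−r_b2²) = 30.000314
base pitch p_b = π·m·cos α = 14.410393
CR = (38.703765 + 30.000314 − 152.576000·sin 15.83900°)/14.410393 = 1.877862
contact ratio ≈ 1.8779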